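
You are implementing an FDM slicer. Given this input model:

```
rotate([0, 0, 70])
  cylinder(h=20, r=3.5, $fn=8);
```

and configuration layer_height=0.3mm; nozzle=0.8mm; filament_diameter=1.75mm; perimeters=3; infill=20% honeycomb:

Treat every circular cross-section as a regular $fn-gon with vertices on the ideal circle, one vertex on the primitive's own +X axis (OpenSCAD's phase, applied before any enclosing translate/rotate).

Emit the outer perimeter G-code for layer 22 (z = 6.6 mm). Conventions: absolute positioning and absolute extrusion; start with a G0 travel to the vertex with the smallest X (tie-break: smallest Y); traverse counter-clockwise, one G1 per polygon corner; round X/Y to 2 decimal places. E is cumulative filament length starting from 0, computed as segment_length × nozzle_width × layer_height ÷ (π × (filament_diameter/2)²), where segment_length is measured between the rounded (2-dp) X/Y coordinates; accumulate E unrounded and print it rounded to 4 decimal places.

G0 X-3.29 Y1.20 Z6.60
G1 X-3.17 Y-1.48 E0.2677
G1 X-1.20 Y-3.29 E0.5346
G1 X1.48 Y-3.17 E0.8023
G1 X3.29 Y-1.20 E1.0692
G1 X3.17 Y1.48 E1.3369
G1 X1.20 Y3.29 E1.6039
G1 X-1.48 Y3.17 E1.8715
G1 X-3.29 Y1.20 E2.1385

At z = 6.6 mm: the r=3.5 cylinder gives a regular 8-gon of circumradius 3.5 (constant along its height); (rotated 70° about Z; rotation is an isometry so areas/perimeters/island counts are preserved). The outline is a single polygon with 8 vertices. Extrusion per mm of travel: 0.8 × 0.3 / (π × 0.875²) = 0.099780. Accumulating E over each segment gives final E = 2.1385.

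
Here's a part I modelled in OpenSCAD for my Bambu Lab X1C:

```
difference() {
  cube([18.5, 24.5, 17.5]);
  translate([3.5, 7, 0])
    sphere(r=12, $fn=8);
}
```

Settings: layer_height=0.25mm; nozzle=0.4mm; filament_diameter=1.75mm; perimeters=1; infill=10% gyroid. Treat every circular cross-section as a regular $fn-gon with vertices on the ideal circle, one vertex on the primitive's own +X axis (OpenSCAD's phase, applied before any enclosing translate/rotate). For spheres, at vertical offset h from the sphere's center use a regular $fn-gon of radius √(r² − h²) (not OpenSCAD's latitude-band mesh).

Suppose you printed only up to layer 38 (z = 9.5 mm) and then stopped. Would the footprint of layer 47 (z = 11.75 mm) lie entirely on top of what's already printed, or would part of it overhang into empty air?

Compare the two slices. At z = 9.5: the cube (footprint 18.5×24.5) is included at this height (area 453.25 mm²); the sphere at (3.5, 7): section is a regular 8-gon, circumradius = √(r²−h²) = √(12²−9.5²) = 7.331 (area = (8/2)·7.331²·sin(360°/8) = 152.03 mm²); Taking the first minus the rest: starting from the 18.5×24.5 cube (453.25 mm²), the r=12 sphere at (3.5, 7) partially overlaps it — only the 121.99 mm² overlap (of its 152.03 mm²) is removed, clipping the outline — area = 331.26 mm². At z = 11.75: the cube is present — its section is the full 18.5×24.5 rectangle (area 453.25 mm²); the r=12 sphere at (3.5, 7) contributes a regular 8-gon of circumradius √(12²−11.75²) = 2.437 (area = (8/2)·2.437²·sin(360°/8) = 16.79 mm²); Subtracting the remaining from the first: starting from the 18.5×24.5 cube (453.25 mm²), the r=12 sphere at (3.5, 7) lies wholly inside it (removes its full 16.79 mm² and its 14.92 mm outline becomes a hole wall) — area = 436.46 mm². Checking containment: at z = 11.75 the cross-section extends beyond the z = 9.5 cross-section by about 105.20 mm².

part overhangs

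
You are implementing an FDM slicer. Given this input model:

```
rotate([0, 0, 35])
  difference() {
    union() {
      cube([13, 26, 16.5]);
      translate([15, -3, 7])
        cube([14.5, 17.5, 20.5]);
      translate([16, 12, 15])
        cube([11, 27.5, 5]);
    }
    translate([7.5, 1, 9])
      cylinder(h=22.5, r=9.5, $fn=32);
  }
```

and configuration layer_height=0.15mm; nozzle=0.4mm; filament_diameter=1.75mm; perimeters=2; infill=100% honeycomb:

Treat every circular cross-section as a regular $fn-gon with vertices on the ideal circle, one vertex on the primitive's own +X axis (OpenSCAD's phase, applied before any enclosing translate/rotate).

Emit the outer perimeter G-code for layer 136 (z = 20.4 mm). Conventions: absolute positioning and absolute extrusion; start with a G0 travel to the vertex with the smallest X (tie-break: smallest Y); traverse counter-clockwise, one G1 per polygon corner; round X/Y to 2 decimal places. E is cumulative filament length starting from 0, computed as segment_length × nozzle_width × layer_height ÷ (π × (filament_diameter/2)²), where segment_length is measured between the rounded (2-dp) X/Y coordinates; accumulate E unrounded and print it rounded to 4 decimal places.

G0 X3.97 Y20.48 Z20.40
G1 X8.41 Y14.14 E0.1931
G1 X9.01 Y13.98 E0.2086
G1 X10.67 Y13.13 E0.2551
G1 X12.14 Y11.98 E0.3016
G1 X13.35 Y10.57 E0.3480
G1 X14.27 Y8.95 E0.3945
G1 X14.84 Y7.18 E0.4409
G1 X14.89 Y6.77 E0.4512
G1 X25.89 Y14.46 E0.7860
G1 X15.85 Y28.80 E1.2226
G1 X3.97 Y20.48 E1.5844

At z = 20.4 mm: the cube is not intersected at this z (z outside [0, 16.5]); the cube at (15, -3) (footprint 14.5×17.5) is included at this height; the cube at (16, 12) does not reach this height (z outside [15, 20]); Taking the union: only the 14.5×17.5 cube at (15, -3) is present, so the union is just that shape — 1 connected region; the cylinder at (7.5, 1): section is a regular 32-gon, circumradius r=9.5; Subtracting the remaining from the first: starting from the result so far, the r=9.5 cylinder at (7.5, 1) partially overlaps it — only the 14.49 mm² overlap (of its 281.71 mm²) is removed, clipping the outline — 1 connected region; (whole slice rotated 35° about Z — lengths, areas and connectivity unchanged). The outline is a single polygon with 11 vertices. Extrusion per mm of travel: 0.4 × 0.15 / (π × 0.875²) = 0.024945. Accumulating E over each segment gives final E = 1.5844.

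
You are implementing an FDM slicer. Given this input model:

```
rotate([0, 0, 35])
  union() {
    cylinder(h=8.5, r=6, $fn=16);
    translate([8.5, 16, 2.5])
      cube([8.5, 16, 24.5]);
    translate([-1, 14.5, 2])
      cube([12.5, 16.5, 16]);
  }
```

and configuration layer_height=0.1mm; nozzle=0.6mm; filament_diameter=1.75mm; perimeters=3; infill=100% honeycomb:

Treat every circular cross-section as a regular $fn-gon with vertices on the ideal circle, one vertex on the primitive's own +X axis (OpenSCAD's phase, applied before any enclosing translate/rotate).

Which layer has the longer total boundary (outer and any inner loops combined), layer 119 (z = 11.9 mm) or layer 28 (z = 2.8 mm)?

Layer 119 (z = 11.9): the cylinder does not reach this height (z outside [0, 8.5]); the 8.5×16 cube at (8.5, 16) contributes its full rectangle (perimeter 49.00 mm); the cube at (-1, 14.5) is present — its section is the full 12.5×16.5 rectangle (perimeter 58.00 mm); Combining (union): the regions partially overlap (shared area 45.00 mm²), so the edge portions inside another operand are dropped and the merged outline is re-measured after clipping — boundary = 71.00 mm; (rotated 35° about Z; rotation is an isometry so areas/perimeters/island counts are preserved). So its perimeter = 71.00 mm. Layer 28 (z = 2.8): the r=6 cylinder gives a regular 16-gon of circumradius 6 (constant along its height) (perimeter = 2·16·6.000·sin(180°/16) = 37.46 mm); the 8.5×16 cube at (8.5, 16) contributes its full rectangle (perimeter 49.00 mm); the cube at (-1, 14.5) (footprint 12.5×16.5) is included at this height (perimeter 58.00 mm); Combining (union): the regions partially overlap (shared area 45.00 mm²), so the edge portions inside another operand are dropped and the merged outline is re-measured after clipping — boundary = 108.46 mm; (rotated 35° about Z; rotation is an isometry so areas/perimeters/island counts are preserved). So its perimeter = 108.46 mm. Layer 28 is larger (108.46 vs 71.00 mm).

layer 28 (z = 2.8 mm)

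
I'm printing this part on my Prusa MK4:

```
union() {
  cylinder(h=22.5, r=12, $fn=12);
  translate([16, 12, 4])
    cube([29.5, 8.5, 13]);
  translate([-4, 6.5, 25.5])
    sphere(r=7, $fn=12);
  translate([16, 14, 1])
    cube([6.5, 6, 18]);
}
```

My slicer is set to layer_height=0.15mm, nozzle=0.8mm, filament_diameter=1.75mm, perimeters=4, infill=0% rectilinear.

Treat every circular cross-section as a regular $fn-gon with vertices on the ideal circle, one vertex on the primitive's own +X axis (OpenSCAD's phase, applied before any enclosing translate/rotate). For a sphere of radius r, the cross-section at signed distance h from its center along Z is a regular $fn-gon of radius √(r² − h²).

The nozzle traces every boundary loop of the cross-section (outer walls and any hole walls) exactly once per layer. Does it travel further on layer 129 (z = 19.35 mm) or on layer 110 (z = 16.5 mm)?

Layer 129 (z = 19.35): the r=12 cylinder gives a regular 12-gon of circumradius 12 (constant along its height) (perimeter = 2·12·12.000·sin(180°/12) = 74.54 mm); the cube at (16, 12) is not intersected at this z (z outside [4, 17]); the r=7 sphere at (-4, 6.5) slices to a regular 12-gon of circumradius 3.343 (√(r²−h²) with h=6.15 from center) (perimeter = 2·12·3.343·sin(180°/12) = 20.77 mm); the cube at (16, 14) does not reach this height (z outside [1, 19]); Taking the union: the r=7 sphere at (-4, 6.5) lies entirely inside the r=12 cylinder, so the union is just the r=12 cylinder — boundary = 74.54 mm. So its perimeter = 74.54 mm. Layer 110 (z = 16.5): the r=12 cylinder contributes a regular 12-gon of circumradius 12 (perimeter = 2·12·12.000·sin(180°/12) = 74.54 mm); the 29.5×8.5 cube at (16, 12) contributes its full rectangle (perimeter 76.00 mm); the sphere at (-4, 6.5) is absent (|z−center|=9.000 > r=7); the cube at (16, 14) is present — its section is the full 6.5×6 rectangle (perimeter 25.00 mm); Taking the union: the regions partially overlap (shared area 39.00 mm²), so the edge portions inside another operand are dropped and the merged outline is re-measured after clipping — boundary = 150.54 mm. So its perimeter = 150.54 mm. Layer 110 is larger (150.54 vs 74.54 mm).

layer 110 (z = 16.5 mm)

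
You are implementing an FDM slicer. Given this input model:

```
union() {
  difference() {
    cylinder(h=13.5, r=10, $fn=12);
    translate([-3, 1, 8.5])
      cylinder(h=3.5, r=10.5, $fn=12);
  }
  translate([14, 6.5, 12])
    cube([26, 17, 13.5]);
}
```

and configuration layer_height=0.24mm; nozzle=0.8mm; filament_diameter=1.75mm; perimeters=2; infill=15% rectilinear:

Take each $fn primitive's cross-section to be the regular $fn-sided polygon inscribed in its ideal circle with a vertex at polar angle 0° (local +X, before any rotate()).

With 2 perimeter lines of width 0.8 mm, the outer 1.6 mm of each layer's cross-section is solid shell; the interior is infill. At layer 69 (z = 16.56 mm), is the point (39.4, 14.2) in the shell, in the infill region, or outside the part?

shell

At z = 16.56 mm: the cylinder does not reach this height (z outside [0, 13.5]); the cylinder at (-3, 1) is not intersected at this z (z outside [8.5, 12]); After the difference (first − rest): the first operand is absent here, so nothing remains; the cube at (14, 6.5) is present — its section is the full 26×17 rectangle; Taking the union: only the 26×17 cube at (14, 6.5) is present, so the union is just that shape — 1 connected region. Overall, the cross-section is a single solid region. The nearest boundary edge runs (40.00, 6.50)→(40.00, 23.50); distance from the point to it = 0.60 mm. The point is inside the cross-section, 0.60 mm from the nearest boundary — within the 1.6 mm shell band (2 × 0.8).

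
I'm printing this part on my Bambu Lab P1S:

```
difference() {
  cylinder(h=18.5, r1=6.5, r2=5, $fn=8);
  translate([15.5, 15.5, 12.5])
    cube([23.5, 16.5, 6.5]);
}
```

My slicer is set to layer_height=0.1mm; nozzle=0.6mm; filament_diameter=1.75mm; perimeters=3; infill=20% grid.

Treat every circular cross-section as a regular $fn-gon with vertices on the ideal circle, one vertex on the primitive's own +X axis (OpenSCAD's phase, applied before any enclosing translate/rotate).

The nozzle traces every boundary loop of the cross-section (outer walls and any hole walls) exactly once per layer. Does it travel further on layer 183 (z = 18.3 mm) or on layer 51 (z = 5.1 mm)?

Layer 183 (z = 18.3): the cone: at t=0.989 of its height the radius interpolates to r₁+(r₂−r₁)t = 5.016, giving a regular 8-gon of that circumradius (perimeter = 2·8·5.016·sin(180°/8) = 30.71 mm); the cube at (15.5, 15.5) (footprint 23.5×16.5) is included at this height (perimeter 80.00 mm); Taking the first minus the rest: starting from the cone, the 23.5×16.5 cube at (15.5, 15.5) misses the remaining region (no effect) — boundary = 30.71 mm. So its perimeter = 30.71 mm. Layer 51 (z = 5.1): the cone (r1=6.5→r2=5) has section circumradius 6.086 here — a regular 8-gon (perimeter = 2·8·6.086·sin(180°/8) = 37.27 mm); the cube at (15.5, 15.5) is not intersected at this z (z outside [12.5, 19]); Taking the first minus the rest: none of the subtracted shapes is present at this height, so the cone is unchanged — boundary = 37.27 mm. So its perimeter = 37.27 mm. Layer 51 is larger (37.27 vs 30.71 mm).

layer 51 (z = 5.1 mm)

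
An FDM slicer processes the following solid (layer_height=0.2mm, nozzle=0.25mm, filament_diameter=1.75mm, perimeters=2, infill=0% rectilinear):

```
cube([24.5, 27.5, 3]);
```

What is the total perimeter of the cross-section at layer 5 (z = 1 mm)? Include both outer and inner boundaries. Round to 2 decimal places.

104.00 mm

At z = 1 mm: the cube (footprint 24.5×27.5) is included at this height (perimeter 104.00 mm). Overall, the cross-section is a single solid region. Total boundary length (outer) = 104.00 mm.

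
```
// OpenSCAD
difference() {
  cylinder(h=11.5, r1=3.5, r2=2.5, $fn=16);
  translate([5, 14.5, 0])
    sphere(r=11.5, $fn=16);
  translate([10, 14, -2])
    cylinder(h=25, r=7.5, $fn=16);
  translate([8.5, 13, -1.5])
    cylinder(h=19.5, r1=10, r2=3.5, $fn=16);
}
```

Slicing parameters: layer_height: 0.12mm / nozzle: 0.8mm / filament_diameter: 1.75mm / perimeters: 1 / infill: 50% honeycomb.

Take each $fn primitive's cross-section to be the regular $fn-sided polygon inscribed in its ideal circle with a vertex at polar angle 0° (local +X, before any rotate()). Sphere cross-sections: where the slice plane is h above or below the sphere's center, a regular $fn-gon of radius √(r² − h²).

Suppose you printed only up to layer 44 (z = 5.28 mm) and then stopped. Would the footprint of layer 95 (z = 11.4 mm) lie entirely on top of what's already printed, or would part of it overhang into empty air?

Compare the two slices. At z = 5.28: the cone (r1=3.5→r2=2.5) has section circumradius 3.041 here — a regular 16-gon (area = (16/2)·3.041²·sin(360°/16) = 28.31 mm²); the sphere at (5, 14.5): section is a regular 16-gon, circumradius = √(r²−h²) = √(11.5²−5.28²) = 10.216 (area = (16/2)·10.216²·sin(360°/16) = 319.53 mm²); the r=7.5 cylinder at (10, 14) gives a regular 16-gon of circumradius 7.5 (constant along its height) (area = (16/2)·7.500²·sin(360°/16) = 172.21 mm²); the cone at (8.5, 13) (r1=10→r2=3.5) has section circumradius 7.740 here — a regular 16-gon (area = (16/2)·7.740²·sin(360°/16) = 183.41 mm²); Taking the first minus the rest: starting from the cone (28.31 mm²), the r=11.5 sphere at (5, 14.5) misses the remaining region (no effect); the r=7.5 cylinder at (10, 14) misses the remaining region (no effect); the cone at (8.5, 13) misses the remaining region (no effect) — area = 28.31 mm². At z = 11.4: the cone (r1=3.5→r2=2.5) has section circumradius 2.509 here — a regular 16-gon (area = (16/2)·2.509²·sin(360°/16) = 19.27 mm²); the sphere at (5, 14.5): section is a regular 16-gon, circumradius = √(r²−h²) = √(11.5²−11.4²) = 1.513 (area = (16/2)·1.513²·sin(360°/16) = 7.01 mm²); the cylinder at (10, 14): section is a regular 16-gon, circumradius r=7.5 (area = (16/2)·7.500²·sin(360°/16) = 172.21 mm²); the cone at (8.5, 13): at t=0.662 of its height the radius interpolates to r₁+(r₂−r₁)t = 5.700, giving a regular 16-gon of that circumradius (area = (16/2)·5.700²·sin(360°/16) = 99.47 mm²); Taking the first minus the rest: starting from the cone (19.27 mm²), the r=11.5 sphere at (5, 14.5) misses the remaining region (no effect); the r=7.5 cylinder at (10, 14) misses the remaining region (no effect); the cone at (8.5, 13) misses the remaining region (no effect) — area = 19.27 mm². Checking containment: the cross-section at z = 11.4 is a subset of the cross-section at z = 5.28.

entirely on top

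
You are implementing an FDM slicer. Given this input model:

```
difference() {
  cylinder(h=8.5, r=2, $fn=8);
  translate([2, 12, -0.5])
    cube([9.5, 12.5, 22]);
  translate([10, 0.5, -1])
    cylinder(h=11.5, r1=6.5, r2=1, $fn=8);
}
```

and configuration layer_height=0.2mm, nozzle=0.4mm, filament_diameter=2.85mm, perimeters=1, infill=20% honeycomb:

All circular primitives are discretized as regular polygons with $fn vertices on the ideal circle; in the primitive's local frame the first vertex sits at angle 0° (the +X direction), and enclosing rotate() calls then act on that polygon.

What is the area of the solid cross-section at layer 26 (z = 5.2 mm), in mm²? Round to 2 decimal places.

11.31 mm²

At z = 5.2 mm: the cylinder: section is a regular 8-gon, circumradius r=2 (area = (8/2)·2.000²·sin(360°/8) = 11.31 mm²); the cube at (2, 12) is present — its section is the full 9.5×12.5 rectangle (area 118.75 mm²); the cone at (10, 0.5) (r1=6.5→r2=1) has section circumradius 3.535 here — a regular 8-gon (area = (8/2)·3.535²·sin(360°/8) = 35.34 mm²); After the difference (first − rest): starting from the r=2 cylinder (11.31 mm²), the 9.5×12.5 cube at (2, 12) misses the remaining region (no effect); the cone at (10, 0.5) misses the remaining region (no effect) — area = 11.31 mm². Overall, the cross-section is a single solid region. Net area = 11.31 mm².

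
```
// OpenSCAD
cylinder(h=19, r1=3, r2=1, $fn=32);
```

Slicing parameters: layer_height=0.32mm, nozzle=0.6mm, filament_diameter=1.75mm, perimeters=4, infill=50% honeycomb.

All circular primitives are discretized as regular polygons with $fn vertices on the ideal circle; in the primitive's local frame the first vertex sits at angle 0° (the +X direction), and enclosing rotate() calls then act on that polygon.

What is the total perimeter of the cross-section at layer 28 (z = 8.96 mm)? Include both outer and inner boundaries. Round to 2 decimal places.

12.90 mm

At z = 8.96 mm: the cone: at t=0.472 of its height the radius interpolates to r₁+(r₂−r₁)t = 2.057, giving a regular 32-gon of that circumradius (perimeter = 2·32·2.057·sin(180°/32) = 12.90 mm). Overall, the cross-section is a single solid region. Total boundary length (outer) = 12.90 mm.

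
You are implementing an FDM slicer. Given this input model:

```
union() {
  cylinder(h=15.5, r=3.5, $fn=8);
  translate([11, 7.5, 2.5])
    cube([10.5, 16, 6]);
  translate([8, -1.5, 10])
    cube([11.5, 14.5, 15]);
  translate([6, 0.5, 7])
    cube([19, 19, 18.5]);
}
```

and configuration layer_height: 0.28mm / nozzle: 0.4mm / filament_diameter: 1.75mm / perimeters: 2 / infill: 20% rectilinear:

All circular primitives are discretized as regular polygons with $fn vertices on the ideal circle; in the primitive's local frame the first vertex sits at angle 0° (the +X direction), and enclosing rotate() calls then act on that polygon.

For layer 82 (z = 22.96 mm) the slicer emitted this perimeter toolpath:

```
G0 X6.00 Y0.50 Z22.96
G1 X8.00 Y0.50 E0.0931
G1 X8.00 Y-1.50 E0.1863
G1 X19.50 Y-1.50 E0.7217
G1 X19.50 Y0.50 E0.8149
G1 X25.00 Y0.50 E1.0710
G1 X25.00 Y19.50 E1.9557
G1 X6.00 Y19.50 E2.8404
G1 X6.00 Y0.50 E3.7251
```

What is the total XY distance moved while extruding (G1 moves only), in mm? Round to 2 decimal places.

80.00 mm

Sum the Euclidean lengths of each G1 segment: total = 80.00 mm.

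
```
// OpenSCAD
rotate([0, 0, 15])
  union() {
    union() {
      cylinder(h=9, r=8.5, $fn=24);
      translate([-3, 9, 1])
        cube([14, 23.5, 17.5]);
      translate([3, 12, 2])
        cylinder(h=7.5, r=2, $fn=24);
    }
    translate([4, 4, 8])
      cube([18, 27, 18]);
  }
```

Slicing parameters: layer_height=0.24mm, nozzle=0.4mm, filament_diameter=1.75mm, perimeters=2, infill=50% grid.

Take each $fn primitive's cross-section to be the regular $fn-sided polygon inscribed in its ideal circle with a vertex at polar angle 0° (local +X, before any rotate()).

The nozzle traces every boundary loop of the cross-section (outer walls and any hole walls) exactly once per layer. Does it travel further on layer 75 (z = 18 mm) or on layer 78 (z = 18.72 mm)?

layer 75 (z = 18 mm)

Layer 75 (z = 18): the cylinder does not reach this height (z outside [0, 9]); the 14×23.5 cube at (-3, 9) contributes its full rectangle (perimeter 75.00 mm); the cylinder at (3, 12) does not reach this height (z outside [2, 9.5]); Taking the union: only the 14×23.5 cube at (-3, 9) is present, so the union is just that shape — boundary = 75.00 mm; the 18×27 cube at (4, 4) contributes its full rectangle (perimeter 90.00 mm); Taking the union: the regions partially overlap (shared area 154.00 mm²), so the edge portions inside another operand are dropped and the merged outline is re-measured after clipping — boundary = 107.00 mm; (rotated 15° about Z; rotation is an isometry so areas/perimeters/island counts are preserved). So its perimeter = 107.00 mm. Layer 78 (z = 18.72): the cylinder is not intersected at this z (z outside [0, 9]); the cube at (-3, 9) is absent (z outside [1, 18.5]); the cylinder at (3, 12) does not reach this height (z outside [2, 9.5]); Combining (union): nothing is present at this height; the 18×27 cube at (4, 4) contributes its full rectangle (perimeter 90.00 mm); Combining (union): only the 18×27 cube at (4, 4) is present, so the union is just that shape — boundary = 90.00 mm; (rotated 15° about Z; rotation is an isometry so areas/perimeters/island counts are preserved). So its perimeter = 90.00 mm. Layer 75 is larger (107.00 vs 90.00 mm).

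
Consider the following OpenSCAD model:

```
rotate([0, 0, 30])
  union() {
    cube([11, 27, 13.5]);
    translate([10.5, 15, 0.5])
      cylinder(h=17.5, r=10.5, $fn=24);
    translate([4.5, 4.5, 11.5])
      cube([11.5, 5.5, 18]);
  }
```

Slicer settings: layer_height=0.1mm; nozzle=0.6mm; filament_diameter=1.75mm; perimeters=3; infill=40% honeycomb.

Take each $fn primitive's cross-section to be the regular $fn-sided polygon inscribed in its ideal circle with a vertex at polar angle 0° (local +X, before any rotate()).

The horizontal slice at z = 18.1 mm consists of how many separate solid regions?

1

At z = 18.1 mm: the cube does not reach this height (z outside [0, 13.5]); the cylinder at (10.5, 15) is not intersected at this z (z outside [0.5, 18]); the cube at (4.5, 4.5) (footprint 11.5×5.5) is included at this height; Combining (union): only the 11.5×5.5 cube at (4.5, 4.5) is present, so the union is just that shape — 1 connected region; (rotated 30° about Z; rotation is an isometry so areas/perimeters/island counts are preserved). The result has 1 disconnected region.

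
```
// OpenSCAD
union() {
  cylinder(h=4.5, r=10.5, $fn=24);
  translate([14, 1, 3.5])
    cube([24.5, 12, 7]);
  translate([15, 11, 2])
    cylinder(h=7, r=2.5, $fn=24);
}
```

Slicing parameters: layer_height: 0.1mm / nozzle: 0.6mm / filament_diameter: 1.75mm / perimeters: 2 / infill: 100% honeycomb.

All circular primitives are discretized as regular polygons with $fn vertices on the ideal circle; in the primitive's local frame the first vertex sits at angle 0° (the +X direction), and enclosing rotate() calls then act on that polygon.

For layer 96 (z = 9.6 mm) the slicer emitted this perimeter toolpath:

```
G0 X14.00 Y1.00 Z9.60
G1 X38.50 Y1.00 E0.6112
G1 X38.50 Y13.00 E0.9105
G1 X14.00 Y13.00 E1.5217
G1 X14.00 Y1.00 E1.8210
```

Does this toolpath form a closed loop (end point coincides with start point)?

Start point (G0): (14.00, 1.00). End point (last G1): the path returns to the start — closed.

yes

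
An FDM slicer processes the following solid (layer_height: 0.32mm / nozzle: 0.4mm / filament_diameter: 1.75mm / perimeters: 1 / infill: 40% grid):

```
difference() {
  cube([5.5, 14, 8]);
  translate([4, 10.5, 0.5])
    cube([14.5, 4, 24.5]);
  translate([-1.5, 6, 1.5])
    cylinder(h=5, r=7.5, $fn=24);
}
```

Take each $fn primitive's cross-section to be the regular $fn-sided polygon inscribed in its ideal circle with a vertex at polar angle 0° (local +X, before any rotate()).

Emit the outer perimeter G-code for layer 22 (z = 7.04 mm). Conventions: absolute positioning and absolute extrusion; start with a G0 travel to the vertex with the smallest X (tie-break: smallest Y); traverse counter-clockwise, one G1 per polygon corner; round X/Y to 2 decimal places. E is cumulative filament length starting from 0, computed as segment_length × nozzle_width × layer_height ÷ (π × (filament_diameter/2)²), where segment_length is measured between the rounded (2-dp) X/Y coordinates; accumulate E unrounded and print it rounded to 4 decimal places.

At z = 7.04 mm: the 5.5×14 cube contributes its full rectangle; the cube at (4, 10.5) (footprint 14.5×4) is included at this height; the cylinder at (-1.5, 6) is absent (z outside [1.5, 6.5]); Taking the first minus the rest: starting from the 5.5×14 cube, the 14.5×4 cube at (4, 10.5) partially overlaps it — only the 5.25 mm² overlap (of its 58.00 mm²) is removed, clipping the outline — 1 connected region. The outline is a single polygon with 6 vertices. Extrusion per mm of travel: 0.4 × 0.32 / (π × 0.875²) = 0.053216. Accumulating E over each segment gives final E = 2.0754.

G0 X0.00 Y0.00 Z7.04
G1 X5.50 Y0.00 E0.2927
G1 X5.50 Y10.50 E0.8515
G1 X4.00 Y10.50 E0.9313
G1 X4.00 Y14.00 E1.1175
G1 X0.00 Y14.00 E1.3304
G1 X0.00 Y0.00 E2.0754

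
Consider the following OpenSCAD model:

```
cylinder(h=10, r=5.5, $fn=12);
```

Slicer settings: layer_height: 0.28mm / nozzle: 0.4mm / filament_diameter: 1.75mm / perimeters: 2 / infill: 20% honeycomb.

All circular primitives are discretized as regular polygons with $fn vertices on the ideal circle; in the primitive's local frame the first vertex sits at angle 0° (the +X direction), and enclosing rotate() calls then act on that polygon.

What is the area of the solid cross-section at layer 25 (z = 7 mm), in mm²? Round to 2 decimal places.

90.75 mm²

At z = 7 mm: the r=5.5 cylinder contributes a regular 12-gon of circumradius 5.5 (area = (12/2)·5.500²·sin(360°/12) = 90.75 mm²). Overall, the cross-section is a single solid region. Net area = 90.75 mm².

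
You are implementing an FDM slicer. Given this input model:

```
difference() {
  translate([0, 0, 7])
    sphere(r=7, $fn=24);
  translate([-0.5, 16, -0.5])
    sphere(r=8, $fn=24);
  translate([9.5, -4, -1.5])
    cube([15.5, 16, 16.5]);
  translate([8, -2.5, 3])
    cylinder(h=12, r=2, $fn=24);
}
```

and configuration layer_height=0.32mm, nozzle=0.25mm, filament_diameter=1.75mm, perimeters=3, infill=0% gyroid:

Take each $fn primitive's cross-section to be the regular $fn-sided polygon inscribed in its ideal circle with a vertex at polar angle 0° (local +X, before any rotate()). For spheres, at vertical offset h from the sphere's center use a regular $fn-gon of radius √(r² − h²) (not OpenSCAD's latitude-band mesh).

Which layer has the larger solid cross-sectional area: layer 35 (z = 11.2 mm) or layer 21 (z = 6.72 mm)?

Layer 35 (z = 11.2): the sphere: section is a regular 24-gon, circumradius = √(r²−h²) = √(7²−4.2²) = 5.600 (area = (24/2)·5.600²·sin(360°/24) = 97.40 mm²); the sphere at (-0.5, 16) does not reach this height (|z−center|=11.700 > r=8); the cube at (9.5, -4) (footprint 15.5×16) is included at this height (area 248.00 mm²); the r=2 cylinder at (8, -2.5) gives a regular 24-gon of circumradius 2 (constant along its height) (area = (24/2)·2.000²·sin(360°/24) = 12.42 mm²); Subtracting the remaining from the first: starting from the r=7 sphere (97.40 mm²), the 15.5×16 cube at (9.5, -4) misses the remaining region (no effect); the r=2 cylinder at (8, -2.5) misses the remaining region (no effect) — area = 97.40 mm². So its area = 97.40 mm². Layer 21 (z = 6.72): the r=7 sphere contributes a regular 24-gon of circumradius √(7²−0.28²) = 6.994 (area = (24/2)·6.994²·sin(360°/24) = 151.94 mm²); the r=8 sphere at (-0.5, 16) slices to a regular 24-gon of circumradius 3.446 (√(r²−h²) with h=7.22 from center) (area = (24/2)·3.446²·sin(360°/24) = 36.87 mm²); the cube at (9.5, -4) (footprint 15.5×16) is included at this height (area 248.00 mm²); the cylinder at (8, -2.5): section is a regular 24-gon, circumradius r=2 (area = (24/2)·2.000²·sin(360°/24) = 12.42 mm²); Subtracting the remaining from the first: starting from the r=7 sphere (151.94 mm²), the r=8 sphere at (-0.5, 16) misses the remaining region (no effect); the 15.5×16 cube at (9.5, -4) misses the remaining region (no effect); the r=2 cylinder at (8, -2.5) partially overlaps it — only the 0.95 mm² overlap (of its 12.42 mm²) is removed, clipping the outline — area = 150.99 mm². So its area = 150.99 mm². Layer 21 is larger (150.99 vs 97.40 mm²).

layer 21 (z = 6.72 mm)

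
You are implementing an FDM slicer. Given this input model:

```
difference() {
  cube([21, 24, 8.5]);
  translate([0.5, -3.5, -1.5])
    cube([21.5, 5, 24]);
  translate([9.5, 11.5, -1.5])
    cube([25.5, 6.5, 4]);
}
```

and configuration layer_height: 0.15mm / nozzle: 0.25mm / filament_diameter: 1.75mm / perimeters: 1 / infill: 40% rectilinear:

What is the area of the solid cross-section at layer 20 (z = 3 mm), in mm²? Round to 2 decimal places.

At z = 3 mm: the cube is present — its section is the full 21×24 rectangle (area 504.00 mm²); the 21.5×5 cube at (0.5, -3.5) contributes its full rectangle (area 107.50 mm²); the cube at (9.5, 11.5) does not reach this height (z outside [-1.5, 2.5]); Taking the first minus the rest: starting from the 21×24 cube (504.00 mm²), the 21.5×5 cube at (0.5, -3.5) partially overlaps it — only the 30.75 mm² overlap (of its 107.50 mm²) is removed, clipping the outline — area = 473.25 mm². Overall, the cross-section is a single solid region. Net area = 473.25 mm².

473.25 mm²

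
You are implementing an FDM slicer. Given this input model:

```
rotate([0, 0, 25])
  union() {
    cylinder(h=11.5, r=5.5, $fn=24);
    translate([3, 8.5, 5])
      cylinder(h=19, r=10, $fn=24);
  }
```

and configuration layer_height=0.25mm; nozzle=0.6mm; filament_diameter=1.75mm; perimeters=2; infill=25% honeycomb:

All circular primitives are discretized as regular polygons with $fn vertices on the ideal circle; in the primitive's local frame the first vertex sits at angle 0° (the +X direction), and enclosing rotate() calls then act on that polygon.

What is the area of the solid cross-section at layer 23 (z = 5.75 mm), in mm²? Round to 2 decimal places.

353.15 mm²

At z = 5.75 mm: the r=5.5 cylinder gives a regular 24-gon of circumradius 5.5 (constant along its height) (area = (24/2)·5.500²·sin(360°/24) = 93.95 mm²); the cylinder at (3, 8.5): section is a regular 24-gon, circumradius r=10 (area = (24/2)·10.000²·sin(360°/24) = 310.58 mm²); Merging all regions: the regions partially overlap — summed areas 404.53 mm² minus the doubly-counted overlap 51.38 mm² gives 353.15 mm² — area = 353.15 mm²; (whole slice rotated 25° about Z — lengths, areas and connectivity unchanged). Overall, the cross-section is a single solid region. Net area = 353.15 mm².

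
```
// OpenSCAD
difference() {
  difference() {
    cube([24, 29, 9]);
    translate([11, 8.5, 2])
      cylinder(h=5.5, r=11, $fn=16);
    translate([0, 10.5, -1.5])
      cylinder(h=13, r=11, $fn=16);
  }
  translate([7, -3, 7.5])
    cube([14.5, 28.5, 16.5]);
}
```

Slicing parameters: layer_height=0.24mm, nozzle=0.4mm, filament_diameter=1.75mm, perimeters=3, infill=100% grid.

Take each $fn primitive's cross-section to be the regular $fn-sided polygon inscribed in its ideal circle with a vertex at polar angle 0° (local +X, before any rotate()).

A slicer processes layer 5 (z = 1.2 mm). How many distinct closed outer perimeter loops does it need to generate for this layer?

At z = 1.2 mm: the cube is present — its section is the full 24×29 rectangle; the cylinder at (11, 8.5) is not intersected at this z (z outside [2, 7.5]); the r=11 cylinder at (0, 10.5) contributes a regular 16-gon of circumradius 11; After the difference (first − rest): starting from the 24×29 cube, the r=11 cylinder at (0, 10.5) partially overlaps it — only the 184.59 mm² overlap (of its 370.44 mm²) is removed, clipping the outline — 1 connected region; the cube at (7, -3) does not reach this height (z outside [7.5, 24]); After the difference (first − rest): none of the subtracted shapes is present at this height, so that combined region is unchanged — 1 connected region. The result has 1 disconnected region.

1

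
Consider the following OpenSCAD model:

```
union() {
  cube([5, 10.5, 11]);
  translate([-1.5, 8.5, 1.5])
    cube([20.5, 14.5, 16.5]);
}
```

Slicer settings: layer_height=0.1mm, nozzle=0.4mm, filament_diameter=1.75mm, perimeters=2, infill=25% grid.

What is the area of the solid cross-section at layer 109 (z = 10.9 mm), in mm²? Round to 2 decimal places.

At z = 10.9 mm: the 5×10.5 cube contributes its full rectangle (area 52.50 mm²); the cube at (-1.5, 8.5) is present — its section is the full 20.5×14.5 rectangle (area 297.25 mm²); Merging all regions: the regions partially overlap — summed areas 349.75 mm² minus the doubly-counted overlap 10.00 mm² gives 339.75 mm² — area = 339.75 mm². Overall, the cross-section is a single solid region. Net area = 339.75 mm².

339.75 mm²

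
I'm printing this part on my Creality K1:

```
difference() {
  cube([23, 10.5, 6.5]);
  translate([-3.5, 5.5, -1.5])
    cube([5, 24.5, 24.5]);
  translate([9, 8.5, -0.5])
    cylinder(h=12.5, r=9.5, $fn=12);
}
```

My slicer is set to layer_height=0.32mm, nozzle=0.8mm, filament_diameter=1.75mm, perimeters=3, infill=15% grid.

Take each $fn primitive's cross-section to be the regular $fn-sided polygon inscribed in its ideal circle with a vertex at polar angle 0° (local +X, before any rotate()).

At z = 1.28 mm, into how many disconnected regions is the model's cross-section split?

At z = 1.28 mm: the 23×10.5 cube contributes its full rectangle; the cube at (-3.5, 5.5) (footprint 5×24.5) is included at this height; the cylinder at (9, 8.5): section is a regular 12-gon, circumradius r=9.5; Taking the first minus the rest: starting from the 23×10.5 cube, the 5×24.5 cube at (-3.5, 5.5) partially overlaps it — only the 7.50 mm² overlap (of its 122.50 mm²) is removed, clipping the outline; the r=9.5 cylinder at (9, 8.5) partially overlaps it — only the 160.31 mm² overlap (of its 270.75 mm²) is removed, clipping the outline — 2 connected regions. The result has 2 disconnected regions.

2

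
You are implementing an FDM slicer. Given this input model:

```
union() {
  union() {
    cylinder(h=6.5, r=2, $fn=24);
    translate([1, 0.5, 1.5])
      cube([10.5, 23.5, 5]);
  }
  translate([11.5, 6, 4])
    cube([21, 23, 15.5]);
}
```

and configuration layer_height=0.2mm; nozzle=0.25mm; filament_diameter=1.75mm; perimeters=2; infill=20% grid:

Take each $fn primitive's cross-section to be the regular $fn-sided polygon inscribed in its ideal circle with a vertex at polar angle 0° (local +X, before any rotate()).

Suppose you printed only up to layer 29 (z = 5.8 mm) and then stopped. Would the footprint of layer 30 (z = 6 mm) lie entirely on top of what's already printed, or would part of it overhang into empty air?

Compare the two slices. At z = 5.8: the r=2 cylinder gives a regular 24-gon of circumradius 2 (constant along its height) (area = (24/2)·2.000²·sin(360°/24) = 12.42 mm²); the 10.5×23.5 cube at (1, 0.5) contributes its full rectangle (area 246.75 mm²); Taking the union: the regions partially overlap — summed areas 259.17 mm² minus the doubly-counted overlap 0.72 mm² gives 258.45 mm² — area = 258.45 mm²; the 21×23 cube at (11.5, 6) contributes its full rectangle (area 483.00 mm²); Taking the union: the 2 present regions share edge segments without overlapping in area, so areas simply add but the touching pieces fuse into one outline (the shared edge portions become interior and drop out of the boundary) — area = 741.45 mm². At z = 6: the r=2 cylinder contributes a regular 24-gon of circumradius 2 (area = (24/2)·2.000²·sin(360°/24) = 12.42 mm²); the 10.5×23.5 cube at (1, 0.5) contributes its full rectangle (area 246.75 mm²); Combining (union): the regions partially overlap — summed areas 259.17 mm² minus the doubly-counted overlap 0.72 mm² gives 258.45 mm² — area = 258.45 mm²; the cube at (11.5, 6) is present — its section is the full 21×23 rectangle (area 483.00 mm²); Taking the union: the 2 present regions share edge segments without overlapping in area, so areas simply add but the touching pieces fuse into one outline (the shared edge portions become interior and drop out of the boundary) — area = 741.45 mm². Checking containment: the cross-section at z = 6 is a subset of the cross-section at z = 5.8.

entirely on top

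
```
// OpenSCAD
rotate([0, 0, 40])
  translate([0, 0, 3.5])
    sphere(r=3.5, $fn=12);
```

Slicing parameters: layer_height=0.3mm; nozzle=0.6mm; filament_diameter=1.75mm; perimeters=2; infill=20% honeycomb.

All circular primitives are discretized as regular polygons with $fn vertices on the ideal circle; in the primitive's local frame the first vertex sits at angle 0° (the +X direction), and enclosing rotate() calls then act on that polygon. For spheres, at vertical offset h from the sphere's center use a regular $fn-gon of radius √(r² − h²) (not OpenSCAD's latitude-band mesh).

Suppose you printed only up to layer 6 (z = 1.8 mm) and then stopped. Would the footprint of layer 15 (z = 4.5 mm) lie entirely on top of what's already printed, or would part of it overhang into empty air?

part overhangs

Compare the two slices. At z = 1.8: the r=3.5 sphere slices to a regular 12-gon of circumradius 3.059 (√(r²−h²) with h=1.7 from center) (area = (12/2)·3.059²·sin(360°/12) = 28.08 mm²); (whole slice rotated 40° about Z — lengths, areas and connectivity unchanged). At z = 4.5: the r=3.5 sphere slices to a regular 12-gon of circumradius 3.354 (√(r²−h²) with h=1 from center) (area = (12/2)·3.354²·sin(360°/12) = 33.75 mm²); (rotated 40° about Z; rotation is an isometry so areas/perimeters/island counts are preserved). Checking containment: at z = 4.5 the cross-section extends beyond the z = 1.8 cross-section by about 5.67 mm².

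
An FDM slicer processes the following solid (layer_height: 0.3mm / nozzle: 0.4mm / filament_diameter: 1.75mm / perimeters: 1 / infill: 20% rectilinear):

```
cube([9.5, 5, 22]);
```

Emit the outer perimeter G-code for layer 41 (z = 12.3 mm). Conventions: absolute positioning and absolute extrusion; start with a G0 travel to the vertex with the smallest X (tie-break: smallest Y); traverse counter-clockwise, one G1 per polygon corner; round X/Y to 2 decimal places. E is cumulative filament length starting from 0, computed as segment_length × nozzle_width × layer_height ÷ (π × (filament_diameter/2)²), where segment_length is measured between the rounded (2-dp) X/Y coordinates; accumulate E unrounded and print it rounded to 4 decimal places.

At z = 12.3 mm: the cube (footprint 9.5×5) is included at this height. The outline is a single polygon with 4 vertices. Extrusion per mm of travel: 0.4 × 0.3 / (π × 0.875²) = 0.049890. Accumulating E over each segment gives final E = 1.4468.

G0 X0.00 Y0.00 Z12.30
G1 X9.50 Y0.00 E0.4740
G1 X9.50 Y5.00 E0.7234
G1 X0.00 Y5.00 E1.1974
G1 X0.00 Y0.00 E1.4468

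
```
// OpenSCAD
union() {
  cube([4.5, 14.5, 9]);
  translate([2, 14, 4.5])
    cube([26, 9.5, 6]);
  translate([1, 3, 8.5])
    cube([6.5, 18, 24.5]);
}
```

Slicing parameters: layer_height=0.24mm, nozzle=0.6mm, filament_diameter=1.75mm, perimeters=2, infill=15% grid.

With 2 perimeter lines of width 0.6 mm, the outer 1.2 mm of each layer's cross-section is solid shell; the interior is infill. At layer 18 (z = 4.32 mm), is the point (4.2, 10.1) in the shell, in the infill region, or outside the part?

At z = 4.32 mm: the cube (footprint 4.5×14.5) is included at this height; the cube at (2, 14) does not reach this height (z outside [4.5, 10.5]); the cube at (1, 3) is absent (z outside [8.5, 33]); Combining (union): only the 4.5×14.5 cube is present, so the union is just that shape — 1 connected region. Overall, the cross-section is a single solid region. The nearest boundary edge runs (4.50, 0.00)→(4.50, 14.50); distance from the point to it = 0.30 mm. The point is inside the cross-section, 0.30 mm from the nearest boundary — within the 1.2 mm shell band (2 × 0.6).

shell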